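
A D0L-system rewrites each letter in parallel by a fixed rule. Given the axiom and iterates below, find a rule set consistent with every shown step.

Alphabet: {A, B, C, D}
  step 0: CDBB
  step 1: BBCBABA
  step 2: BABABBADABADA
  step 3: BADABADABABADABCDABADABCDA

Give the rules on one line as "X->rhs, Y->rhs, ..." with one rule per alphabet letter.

  step 2 ⇒ step 3: BABABBADABADA ⇒ BA·DA·BA·DA·BA·BA·DA·BC·DA·BA·DA·BC·DA
    A ↦ DA
    B ↦ BA
    D ↦ BC
  step 0 ⇒ step 1: CDBB ⇒ B·BC·BA·BA
    C ↦ B

A->DA, B->BA, C->B, D->BC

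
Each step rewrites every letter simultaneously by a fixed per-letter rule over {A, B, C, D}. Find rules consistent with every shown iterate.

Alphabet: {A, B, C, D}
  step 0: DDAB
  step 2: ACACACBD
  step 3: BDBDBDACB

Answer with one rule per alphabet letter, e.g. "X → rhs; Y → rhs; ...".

A->B, B->AC, C->D, D->B

  step 2 ⇒ step 3: ACACACBD ⇒ B·D·B·D·B·D·AC·B
    A ↦ B
    B ↦ AC
    C ↦ D
    D ↦ B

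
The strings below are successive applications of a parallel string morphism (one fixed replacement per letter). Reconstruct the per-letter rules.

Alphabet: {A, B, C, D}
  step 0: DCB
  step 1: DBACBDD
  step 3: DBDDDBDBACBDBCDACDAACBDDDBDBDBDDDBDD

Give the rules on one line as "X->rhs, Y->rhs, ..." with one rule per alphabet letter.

  step 0 ⇒ step 1: DCB ⇒ DB·ACB·DD
    B ↦ DD
    C ↦ ACB
    D ↦ DB
    A ↦ CDA  (constrained at step 1)

A->CDA, B->DD, C->ACB, D->DB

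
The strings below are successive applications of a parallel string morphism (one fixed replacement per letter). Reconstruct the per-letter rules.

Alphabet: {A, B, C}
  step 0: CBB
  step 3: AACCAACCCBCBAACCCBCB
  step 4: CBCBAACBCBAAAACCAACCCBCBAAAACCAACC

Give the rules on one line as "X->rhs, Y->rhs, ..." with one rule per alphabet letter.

  step 3 ⇒ step 4: AACCAACCCBCBAACCCBCB ⇒ CB·CB·A·A·CB·CB·A·A·A·ACC·A·ACC·CB·CB·A·A·A·ACC·A·ACC
    A ↦ CB
    B ↦ ACC
    C ↦ A

A->CB, B->ACC, C->A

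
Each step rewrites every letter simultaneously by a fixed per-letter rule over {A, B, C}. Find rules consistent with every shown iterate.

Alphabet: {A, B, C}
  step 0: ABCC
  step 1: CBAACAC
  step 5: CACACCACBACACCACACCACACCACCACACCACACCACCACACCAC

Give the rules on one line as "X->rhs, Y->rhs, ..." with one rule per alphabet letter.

  step 0 ⇒ step 1: ABCC ⇒ C·BA·AC·AC
    A ↦ C
    B ↦ BA
    C ↦ AC

A->C, B->BA, C->AC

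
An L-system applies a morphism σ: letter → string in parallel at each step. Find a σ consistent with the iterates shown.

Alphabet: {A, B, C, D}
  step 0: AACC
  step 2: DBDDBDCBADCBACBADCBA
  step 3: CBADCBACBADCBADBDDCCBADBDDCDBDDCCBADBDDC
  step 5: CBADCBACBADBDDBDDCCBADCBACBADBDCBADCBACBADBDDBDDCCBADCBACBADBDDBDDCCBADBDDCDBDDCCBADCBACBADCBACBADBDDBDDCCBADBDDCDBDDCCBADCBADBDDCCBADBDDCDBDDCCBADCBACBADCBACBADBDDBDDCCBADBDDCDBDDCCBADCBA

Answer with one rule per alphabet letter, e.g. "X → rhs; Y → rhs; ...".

A->C, B->D, C->DBD, D->CBA

  step 2 ⇒ step 3: DBDDBDCBADCBACBADCBA ⇒ CBA·D·CBA·CBA·D·CBA·DBD·D·C·CBA·DBD·D·C·DBD·D·C·CBA·DBD·D·C
    A ↦ C
    B ↦ D
    C ↦ DBD
    D ↦ CBA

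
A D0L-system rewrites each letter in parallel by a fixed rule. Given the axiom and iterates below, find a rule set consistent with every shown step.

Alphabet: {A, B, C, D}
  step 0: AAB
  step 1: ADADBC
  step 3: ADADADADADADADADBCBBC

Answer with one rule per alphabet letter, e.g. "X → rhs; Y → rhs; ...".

  step 0 ⇒ step 1: AAB ⇒ AD·AD·BC
    A ↦ AD
    B ↦ BC
    C ↦ B  (constrained at step 1)
    D ↦ AD  (constrained at step 1)

A->AD, B->BC, C->B, D->AD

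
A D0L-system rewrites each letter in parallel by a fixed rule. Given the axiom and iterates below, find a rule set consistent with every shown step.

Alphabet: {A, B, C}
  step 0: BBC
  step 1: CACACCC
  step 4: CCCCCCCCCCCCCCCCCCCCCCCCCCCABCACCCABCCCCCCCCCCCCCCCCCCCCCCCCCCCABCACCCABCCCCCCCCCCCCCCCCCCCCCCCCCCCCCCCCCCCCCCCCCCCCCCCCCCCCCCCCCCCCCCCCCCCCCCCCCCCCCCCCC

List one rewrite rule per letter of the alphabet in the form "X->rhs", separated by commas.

A->AB, B->CA, C->CCC

  step 0 ⇒ step 1: BBC ⇒ CA·CA·CCC
    B ↦ CA
    C ↦ CCC
    A ↦ AB  (constrained at step 1)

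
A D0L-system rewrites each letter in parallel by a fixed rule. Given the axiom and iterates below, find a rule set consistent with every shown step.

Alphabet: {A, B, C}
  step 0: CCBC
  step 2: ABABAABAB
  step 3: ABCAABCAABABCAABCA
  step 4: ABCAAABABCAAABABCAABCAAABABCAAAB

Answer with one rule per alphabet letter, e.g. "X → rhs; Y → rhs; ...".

A->AB, B->CA, C->A

  step 3 ⇒ step 4: ABCAABCAABABCAABCA ⇒ AB·CA·A·AB·AB·CA·A·AB·AB·CA·AB·CA·A·AB·AB·CA·A·AB
    A ↦ AB
    B ↦ CA
    C ↦ A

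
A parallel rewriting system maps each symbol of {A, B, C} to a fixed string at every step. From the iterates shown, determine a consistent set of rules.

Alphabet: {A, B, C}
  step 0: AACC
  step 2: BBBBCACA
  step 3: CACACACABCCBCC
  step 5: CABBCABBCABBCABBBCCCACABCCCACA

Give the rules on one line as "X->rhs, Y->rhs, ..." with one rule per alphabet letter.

A->CC, B->CA, C->B

  step 2 ⇒ step 3: BBBBCACA ⇒ CA·CA·CA·CA·B·CC·B·CC
    A ↦ CC
    B ↦ CA
    C ↦ B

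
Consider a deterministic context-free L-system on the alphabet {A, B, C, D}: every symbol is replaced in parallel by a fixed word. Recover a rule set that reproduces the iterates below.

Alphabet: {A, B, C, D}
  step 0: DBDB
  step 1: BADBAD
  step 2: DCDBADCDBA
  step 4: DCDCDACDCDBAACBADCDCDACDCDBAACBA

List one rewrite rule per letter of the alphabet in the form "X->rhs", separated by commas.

  step 1 ⇒ step 2: BADBAD ⇒ D·CD·BA·D·CD·BA
    A ↦ CD
    B ↦ D
    D ↦ BA
    C ↦ AC  (constrained at step 2)

A->CD, B->D, C->AC, D->BA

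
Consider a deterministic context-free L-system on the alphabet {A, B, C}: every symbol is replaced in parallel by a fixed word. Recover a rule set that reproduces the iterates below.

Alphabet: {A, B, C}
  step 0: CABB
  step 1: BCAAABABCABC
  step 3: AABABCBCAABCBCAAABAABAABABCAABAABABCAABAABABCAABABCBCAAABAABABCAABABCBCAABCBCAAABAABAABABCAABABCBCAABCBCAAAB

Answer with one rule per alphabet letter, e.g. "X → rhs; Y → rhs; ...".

A->AAB, B->ABC, C->BCA

  step 0 ⇒ step 1: CABB ⇒ BCA·AAB·ABC·ABC
    A ↦ AAB
    B ↦ ABC
    C ↦ BCA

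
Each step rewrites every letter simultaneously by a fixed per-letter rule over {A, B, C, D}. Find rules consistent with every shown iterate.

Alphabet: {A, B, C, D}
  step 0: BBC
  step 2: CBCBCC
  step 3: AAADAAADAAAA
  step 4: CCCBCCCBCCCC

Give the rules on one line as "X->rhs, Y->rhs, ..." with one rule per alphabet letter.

A->C, B->AD, C->AA, D->B

  step 3 ⇒ step 4: AAADAAADAAAA ⇒ C·C·C·B·C·C·C·B·C·C·C·C
    A ↦ C
    D ↦ B
  step 2 ⇒ step 3: CBCBCC ⇒ AA·AD·AA·AD·AA·AA
    B ↦ AD
  step 2 ⇒ step 3: CBCBCC ⇒ AA·AD·AA·AD·AA·AA
    C ↦ AA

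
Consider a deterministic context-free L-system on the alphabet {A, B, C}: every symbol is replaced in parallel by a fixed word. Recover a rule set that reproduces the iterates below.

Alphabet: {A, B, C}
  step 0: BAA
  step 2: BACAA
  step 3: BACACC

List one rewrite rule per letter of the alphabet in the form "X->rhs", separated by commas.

  step 2 ⇒ step 3: BACAA ⇒ BA·C·A·C·C
    A ↦ C
    B ↦ BA
    C ↦ A

A->C, B->BA, C->A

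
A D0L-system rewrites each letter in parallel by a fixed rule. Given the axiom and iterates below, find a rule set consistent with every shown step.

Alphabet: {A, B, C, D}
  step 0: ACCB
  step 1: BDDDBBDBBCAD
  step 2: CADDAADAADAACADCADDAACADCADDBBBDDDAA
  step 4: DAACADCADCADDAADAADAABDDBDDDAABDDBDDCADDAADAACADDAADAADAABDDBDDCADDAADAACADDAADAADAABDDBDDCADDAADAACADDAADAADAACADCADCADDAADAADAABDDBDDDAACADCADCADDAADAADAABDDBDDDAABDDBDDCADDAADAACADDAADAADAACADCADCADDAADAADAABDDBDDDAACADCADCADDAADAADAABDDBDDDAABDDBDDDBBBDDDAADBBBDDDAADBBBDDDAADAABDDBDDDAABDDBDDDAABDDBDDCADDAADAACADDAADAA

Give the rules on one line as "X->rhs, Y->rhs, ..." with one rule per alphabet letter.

A->BDD, B->CAD, C->DBB, D->DAA

  step 1 ⇒ step 2: BDDDBBDBBCAD ⇒ CAD·DAA·DAA·DAA·CAD·CAD·DAA·CAD·CAD·DBB·BDD·DAA
    A ↦ BDD
    B ↦ CAD
    C ↦ DBB
    D ↦ DAA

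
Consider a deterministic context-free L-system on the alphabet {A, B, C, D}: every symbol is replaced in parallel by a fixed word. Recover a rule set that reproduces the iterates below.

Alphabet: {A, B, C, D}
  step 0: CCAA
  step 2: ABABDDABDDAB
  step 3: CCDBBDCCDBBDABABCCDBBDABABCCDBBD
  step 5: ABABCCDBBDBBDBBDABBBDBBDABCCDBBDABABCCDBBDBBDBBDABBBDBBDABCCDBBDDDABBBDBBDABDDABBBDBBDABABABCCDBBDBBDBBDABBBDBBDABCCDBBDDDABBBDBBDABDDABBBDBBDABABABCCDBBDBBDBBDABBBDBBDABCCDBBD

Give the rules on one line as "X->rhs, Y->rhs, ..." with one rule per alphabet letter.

  step 2 ⇒ step 3: ABABDDABDDAB ⇒ CCD·BBD·CCD·BBD·AB·AB·CCD·BBD·AB·AB·CCD·BBD
    A ↦ CCD
    B ↦ BBD
    D ↦ AB
    C ↦ D  (constrained at step 0)

A->CCD, B->BBD, C->D, D->AB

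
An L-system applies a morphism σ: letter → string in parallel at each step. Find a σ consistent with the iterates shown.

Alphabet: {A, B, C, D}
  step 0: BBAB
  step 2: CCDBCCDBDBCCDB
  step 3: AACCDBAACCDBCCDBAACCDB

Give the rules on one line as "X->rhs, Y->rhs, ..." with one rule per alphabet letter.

A->B, B->DB, C->A, D->CC

  step 2 ⇒ step 3: CCDBCCDBDBCCDB ⇒ A·A·CC·DB·A·A·CC·DB·CC·DB·A·A·CC·DB
    B ↦ DB
    C ↦ A
    D ↦ CC
    A ↦ B  (constrained at step 0)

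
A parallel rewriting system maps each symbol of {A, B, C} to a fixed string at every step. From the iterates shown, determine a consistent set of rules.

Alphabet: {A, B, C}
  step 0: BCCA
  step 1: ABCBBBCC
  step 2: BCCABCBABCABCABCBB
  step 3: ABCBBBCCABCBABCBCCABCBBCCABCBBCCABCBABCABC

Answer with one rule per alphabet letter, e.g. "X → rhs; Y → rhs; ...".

A->BCC, B->ABC, C->B

  step 2 ⇒ step 3: BCCABCBABCABCABCBB ⇒ ABC·B·B·BCC·ABC·B·ABC·BCC·ABC·B·BCC·ABC·B·BCC·ABC·B·ABC·ABC
    A ↦ BCC
    B ↦ ABC
    C ↦ B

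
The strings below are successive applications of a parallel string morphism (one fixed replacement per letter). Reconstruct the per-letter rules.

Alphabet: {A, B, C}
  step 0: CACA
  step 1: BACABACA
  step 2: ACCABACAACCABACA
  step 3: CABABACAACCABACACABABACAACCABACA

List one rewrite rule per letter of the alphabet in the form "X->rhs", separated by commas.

A->CA, B->AC, C->BA

  step 2 ⇒ step 3: ACCABACAACCABACA ⇒ CA·BA·BA·CA·AC·CA·BA·CA·CA·BA·BA·CA·AC·CA·BA·CA
    A ↦ CA
    B ↦ AC
    C ↦ BA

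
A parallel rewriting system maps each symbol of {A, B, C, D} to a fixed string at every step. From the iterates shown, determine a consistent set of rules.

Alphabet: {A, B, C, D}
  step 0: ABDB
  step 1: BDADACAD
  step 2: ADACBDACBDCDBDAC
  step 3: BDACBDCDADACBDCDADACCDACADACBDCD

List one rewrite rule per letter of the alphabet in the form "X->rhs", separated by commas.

  step 2 ⇒ step 3: ADACBDACBDCDBDAC ⇒ BD·AC·BD·CD·AD·AC·BD·CD·AD·AC·CD·AC·AD·AC·BD·CD
    A ↦ BD
    B ↦ AD
    C ↦ CD
    D ↦ AC

A->BD, B->AD, C->CD, D->AC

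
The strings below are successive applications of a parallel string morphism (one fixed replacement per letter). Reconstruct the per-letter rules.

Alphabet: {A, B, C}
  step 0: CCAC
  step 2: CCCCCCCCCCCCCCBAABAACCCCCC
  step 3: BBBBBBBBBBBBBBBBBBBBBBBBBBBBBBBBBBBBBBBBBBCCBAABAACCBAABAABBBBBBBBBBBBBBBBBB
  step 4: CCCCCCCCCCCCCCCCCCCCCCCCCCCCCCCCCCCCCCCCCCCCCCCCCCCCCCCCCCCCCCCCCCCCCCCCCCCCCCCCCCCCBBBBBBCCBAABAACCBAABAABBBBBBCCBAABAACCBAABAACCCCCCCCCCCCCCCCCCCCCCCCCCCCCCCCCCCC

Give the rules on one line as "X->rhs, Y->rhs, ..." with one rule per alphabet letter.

A->BAA, B->CC, C->BBB

  step 3 ⇒ step 4: BBBBBBBBBBBBBBBBBBBBBBBBBBBBBBBBBBBBBBBBBBCCBAABAACCBAABAABBBBBBBBBBBBBBBBBB ⇒ CC·CC·CC·CC·CC·CC·CC·CC·CC·CC·CC·CC·CC·CC·CC·CC·CC·CC·CC·CC·CC·CC·CC·CC·CC·CC·CC·CC·CC·CC·CC·CC·CC·CC·CC·CC·CC·CC·CC·CC·CC·CC·BBB·BBB·CC·BAA·BAA·CC·BAA·BAA·BBB·BBB·CC·BAA·BAA·CC·BAA·BAA·CC·CC·CC·CC·CC·CC·CC·CC·CC·CC·CC·CC·CC·CC·CC·CC·CC·CC
    A ↦ BAA
    B ↦ CC
    C ↦ BBB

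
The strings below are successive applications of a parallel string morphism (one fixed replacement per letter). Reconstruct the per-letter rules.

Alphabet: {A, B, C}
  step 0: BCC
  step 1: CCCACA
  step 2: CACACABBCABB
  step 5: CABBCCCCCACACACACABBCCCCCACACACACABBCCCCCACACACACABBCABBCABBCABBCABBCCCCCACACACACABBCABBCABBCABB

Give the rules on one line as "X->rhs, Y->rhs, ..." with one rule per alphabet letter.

A->BB, B->CC, C->CA

  step 1 ⇒ step 2: CCCACA ⇒ CA·CA·CA·BB·CA·BB
    A ↦ BB
    C ↦ CA
  step 0 ⇒ step 1: BCC ⇒ CC·CA·CA
    B ↦ CC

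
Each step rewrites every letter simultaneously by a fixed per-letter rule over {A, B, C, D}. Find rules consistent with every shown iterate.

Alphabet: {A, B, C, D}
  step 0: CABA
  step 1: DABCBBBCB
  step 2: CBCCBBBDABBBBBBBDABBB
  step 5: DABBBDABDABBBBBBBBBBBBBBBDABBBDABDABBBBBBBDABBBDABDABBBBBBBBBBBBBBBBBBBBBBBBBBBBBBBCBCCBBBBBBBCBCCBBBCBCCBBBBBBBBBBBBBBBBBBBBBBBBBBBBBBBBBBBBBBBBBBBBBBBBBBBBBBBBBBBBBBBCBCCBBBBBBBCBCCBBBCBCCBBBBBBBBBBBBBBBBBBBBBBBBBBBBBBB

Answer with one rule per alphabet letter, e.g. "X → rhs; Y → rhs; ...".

  step 1 ⇒ step 2: DABCBBBCB ⇒ CBC·CB·BB·DAB·BB·BB·BB·DAB·BB
    A ↦ CB
    B ↦ BB
    C ↦ DAB
    D ↦ CBC

A->CB, B->BB, C->DAB, D->CBC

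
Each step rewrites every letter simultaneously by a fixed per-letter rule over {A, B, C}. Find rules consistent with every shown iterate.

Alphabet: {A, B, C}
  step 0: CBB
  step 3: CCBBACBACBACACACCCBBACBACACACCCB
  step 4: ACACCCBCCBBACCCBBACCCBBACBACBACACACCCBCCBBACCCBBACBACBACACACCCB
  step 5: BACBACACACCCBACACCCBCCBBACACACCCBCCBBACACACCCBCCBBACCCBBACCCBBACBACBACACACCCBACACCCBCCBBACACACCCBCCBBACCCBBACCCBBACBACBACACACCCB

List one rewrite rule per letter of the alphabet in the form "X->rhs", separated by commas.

  step 4 ⇒ step 5: ACACCCBCCBBACCCBBACCCBBACBACBACACACCCBCCBBACCCBBACBACBACACACCCB ⇒ B·AC·B·AC·AC·AC·CCB·AC·AC·CCB·CCB·B·AC·AC·AC·CCB·CCB·B·AC·AC·AC·CCB·CCB·B·AC·CCB·B·AC·CCB·B·AC·B·AC·B·AC·AC·AC·CCB·AC·AC·CCB·CCB·B·AC·AC·AC·CCB·CCB·B·AC·CCB·B·AC·CCB·B·AC·B·AC·B·AC·AC·AC·CCB
    A ↦ B
    B ↦ CCB
    C ↦ AC

A->B, B->CCB, C->AC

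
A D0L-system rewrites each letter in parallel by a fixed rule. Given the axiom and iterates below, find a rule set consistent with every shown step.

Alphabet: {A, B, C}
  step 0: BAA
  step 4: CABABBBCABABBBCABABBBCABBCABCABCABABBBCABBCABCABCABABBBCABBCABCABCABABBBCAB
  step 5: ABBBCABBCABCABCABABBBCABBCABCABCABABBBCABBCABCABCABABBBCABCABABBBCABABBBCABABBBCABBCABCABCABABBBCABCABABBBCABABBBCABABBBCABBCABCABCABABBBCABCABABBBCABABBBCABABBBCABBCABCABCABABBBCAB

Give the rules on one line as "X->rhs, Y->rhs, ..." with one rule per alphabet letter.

A->B, B->CAB, C->ABB

  step 4 ⇒ step 5: CABABBBCABABBBCABABBBCABBCABCABCABABBBCABBCABCABCABABBBCABBCABCABCABABBBCAB ⇒ ABB·B·CAB·B·CAB·CAB·CAB·ABB·B·CAB·B·CAB·CAB·CAB·ABB·B·CAB·B·CAB·CAB·CAB·ABB·B·CAB·CAB·ABB·B·CAB·ABB·B·CAB·ABB·B·CAB·B·CAB·CAB·CAB·ABB·B·CAB·CAB·ABB·B·CAB·ABB·B·CAB·ABB·B·CAB·B·CAB·CAB·CAB·ABB·B·CAB·CAB·ABB·B·CAB·ABB·B·CAB·ABB·B·CAB·B·CAB·CAB·CAB·ABB·B·CAB
    A ↦ B
    B ↦ CAB
    C ↦ ABB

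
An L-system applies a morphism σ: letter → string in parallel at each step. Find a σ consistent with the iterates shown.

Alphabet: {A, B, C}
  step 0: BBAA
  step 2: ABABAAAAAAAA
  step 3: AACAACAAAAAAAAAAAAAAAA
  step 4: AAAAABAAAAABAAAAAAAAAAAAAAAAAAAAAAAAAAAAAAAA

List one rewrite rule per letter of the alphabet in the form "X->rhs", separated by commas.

  step 3 ⇒ step 4: AACAACAAAAAAAAAAAAAAAA ⇒ AA·AA·AB·AA·AA·AB·AA·AA·AA·AA·AA·AA·AA·AA·AA·AA·AA·AA·AA·AA·AA·AA
    A ↦ AA
    C ↦ AB
  step 2 ⇒ step 3: ABABAAAAAAAA ⇒ AA·C·AA·C·AA·AA·AA·AA·AA·AA·AA·AA
    B ↦ C

A->AA, B->C, C->AB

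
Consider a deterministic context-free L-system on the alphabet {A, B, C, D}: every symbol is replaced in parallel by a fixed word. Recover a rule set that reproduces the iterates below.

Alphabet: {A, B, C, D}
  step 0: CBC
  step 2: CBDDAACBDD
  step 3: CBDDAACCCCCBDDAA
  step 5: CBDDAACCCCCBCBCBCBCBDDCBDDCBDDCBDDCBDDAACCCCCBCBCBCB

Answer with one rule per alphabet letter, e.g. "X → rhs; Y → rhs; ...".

  step 2 ⇒ step 3: CBDDAACBDD ⇒ CB·DD·A·A·CC·CC·CB·DD·A·A
    A ↦ CC
    B ↦ DD
    C ↦ CB
    D ↦ A

A->CC, B->DD, C->CB, D->A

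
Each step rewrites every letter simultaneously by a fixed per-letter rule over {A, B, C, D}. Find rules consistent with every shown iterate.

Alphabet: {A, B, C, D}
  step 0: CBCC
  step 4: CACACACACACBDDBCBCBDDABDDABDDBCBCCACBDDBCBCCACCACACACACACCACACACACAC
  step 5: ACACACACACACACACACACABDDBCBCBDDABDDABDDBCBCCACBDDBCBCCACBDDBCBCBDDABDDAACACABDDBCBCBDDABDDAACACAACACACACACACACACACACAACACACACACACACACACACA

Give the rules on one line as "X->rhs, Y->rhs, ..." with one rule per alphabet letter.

  step 4 ⇒ step 5: CACACACACACBDDBCBCBDDABDDABDDBCBCCACBDDBCBCCACCACACACACACCACACACACAC ⇒ A·CAC·A·CAC·A·CAC·A·CAC·A·CAC·A·BDD·BC·BC·BDD·A·BDD·A·BDD·BC·BC·CAC·BDD·BC·BC·CAC·BDD·BC·BC·BDD·A·BDD·A·A·CAC·A·BDD·BC·BC·BDD·A·BDD·A·A·CAC·A·A·CAC·A·CAC·A·CAC·A·CAC·A·CAC·A·A·CAC·A·CAC·A·CAC·A·CAC·A·CAC·A
    A ↦ CAC
    B ↦ BDD
    C ↦ A
    D ↦ BC

A->CAC, B->BDD, C->A, D->BC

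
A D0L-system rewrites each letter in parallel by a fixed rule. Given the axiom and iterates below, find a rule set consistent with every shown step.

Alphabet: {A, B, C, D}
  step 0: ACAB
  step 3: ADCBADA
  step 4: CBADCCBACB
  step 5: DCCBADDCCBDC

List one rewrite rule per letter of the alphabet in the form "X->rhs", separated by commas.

  step 4 ⇒ step 5: CBADCCBACB ⇒ D·C·CB·A·D·D·C·CB·D·C
    A ↦ CB
    B ↦ C
    C ↦ D
    D ↦ A

A->CB, B->C, C->D, D->A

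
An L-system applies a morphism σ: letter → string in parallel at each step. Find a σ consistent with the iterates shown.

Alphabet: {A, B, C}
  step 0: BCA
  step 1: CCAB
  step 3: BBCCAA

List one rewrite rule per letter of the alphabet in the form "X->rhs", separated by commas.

  step 0 ⇒ step 1: BCA ⇒ CC·A·B
    A ↦ B
    B ↦ CC
    C ↦ A

A->B, B->CC, C->A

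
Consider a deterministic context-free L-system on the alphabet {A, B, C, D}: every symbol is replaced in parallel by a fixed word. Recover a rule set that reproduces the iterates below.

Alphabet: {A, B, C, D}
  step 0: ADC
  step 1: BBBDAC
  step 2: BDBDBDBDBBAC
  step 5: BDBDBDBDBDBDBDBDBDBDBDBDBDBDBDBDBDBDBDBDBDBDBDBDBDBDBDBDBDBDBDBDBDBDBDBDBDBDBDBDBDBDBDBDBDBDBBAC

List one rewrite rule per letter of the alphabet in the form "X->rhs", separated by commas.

A->BB, B->BD, C->AC, D->BD

  step 1 ⇒ step 2: BBBDAC ⇒ BD·BD·BD·BD·BB·AC
    A ↦ BB
    B ↦ BD
    C ↦ AC
    D ↦ BD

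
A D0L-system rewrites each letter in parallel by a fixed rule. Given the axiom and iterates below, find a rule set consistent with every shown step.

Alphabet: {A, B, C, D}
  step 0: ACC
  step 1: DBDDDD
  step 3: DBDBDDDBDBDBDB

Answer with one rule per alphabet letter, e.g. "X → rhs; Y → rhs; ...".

  step 0 ⇒ step 1: ACC ⇒ DB·DD·DD
    A ↦ DB
    C ↦ DD
    B ↦ AC  (constrained at step 1)
    D ↦ A  (constrained at step 1)

A->DB, B->AC, C->DD, D->A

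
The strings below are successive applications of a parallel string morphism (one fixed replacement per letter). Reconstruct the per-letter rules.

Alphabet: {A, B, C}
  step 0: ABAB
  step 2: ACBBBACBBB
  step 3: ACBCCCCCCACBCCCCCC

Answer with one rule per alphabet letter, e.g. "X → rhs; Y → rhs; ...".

A->AC, B->CC, C->B

  step 2 ⇒ step 3: ACBBBACBBB ⇒ AC·B·CC·CC·CC·AC·B·CC·CC·CC
    A ↦ AC
    B ↦ CC
    C ↦ B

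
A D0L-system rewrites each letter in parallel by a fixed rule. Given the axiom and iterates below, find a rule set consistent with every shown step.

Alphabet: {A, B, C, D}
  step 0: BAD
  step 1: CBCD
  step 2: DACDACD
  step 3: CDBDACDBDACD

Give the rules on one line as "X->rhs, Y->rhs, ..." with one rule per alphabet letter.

  step 2 ⇒ step 3: DACDACD ⇒ CD·B·DA·CD·B·DA·CD
    A ↦ B
    C ↦ DA
    D ↦ CD
  step 0 ⇒ step 1: BAD ⇒ C·B·CD
    B ↦ C

A->B, B->C, C->DA, D->CD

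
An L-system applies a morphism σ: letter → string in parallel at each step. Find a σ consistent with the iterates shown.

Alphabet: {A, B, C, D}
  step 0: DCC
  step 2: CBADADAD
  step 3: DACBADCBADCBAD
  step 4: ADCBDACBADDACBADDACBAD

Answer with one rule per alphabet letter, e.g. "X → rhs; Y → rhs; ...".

  step 3 ⇒ step 4: DACBADCBADCBAD ⇒ AD·CB·D·A·CB·AD·D·A·CB·AD·D·A·CB·AD
    A ↦ CB
    B ↦ A
    C ↦ D
    D ↦ AD

A->CB, B->A, C->D, D->AD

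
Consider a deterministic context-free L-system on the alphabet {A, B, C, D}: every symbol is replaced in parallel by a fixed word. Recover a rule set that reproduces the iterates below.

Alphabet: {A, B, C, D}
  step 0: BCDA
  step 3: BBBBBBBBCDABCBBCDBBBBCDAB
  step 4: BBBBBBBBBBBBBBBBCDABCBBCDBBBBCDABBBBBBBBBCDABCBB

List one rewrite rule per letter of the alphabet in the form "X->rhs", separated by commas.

  step 3 ⇒ step 4: BBBBBBBBCDABCBBCDBBBBCDAB ⇒ BB·BB·BB·BB·BB·BB·BB·BB·CD·AB·C·BB·CD·BB·BB·CD·AB·BB·BB·BB·BB·CD·AB·C·BB
    A ↦ C
    B ↦ BB
    C ↦ CD
    D ↦ AB

A->C, B->BB, C->CD, D->AB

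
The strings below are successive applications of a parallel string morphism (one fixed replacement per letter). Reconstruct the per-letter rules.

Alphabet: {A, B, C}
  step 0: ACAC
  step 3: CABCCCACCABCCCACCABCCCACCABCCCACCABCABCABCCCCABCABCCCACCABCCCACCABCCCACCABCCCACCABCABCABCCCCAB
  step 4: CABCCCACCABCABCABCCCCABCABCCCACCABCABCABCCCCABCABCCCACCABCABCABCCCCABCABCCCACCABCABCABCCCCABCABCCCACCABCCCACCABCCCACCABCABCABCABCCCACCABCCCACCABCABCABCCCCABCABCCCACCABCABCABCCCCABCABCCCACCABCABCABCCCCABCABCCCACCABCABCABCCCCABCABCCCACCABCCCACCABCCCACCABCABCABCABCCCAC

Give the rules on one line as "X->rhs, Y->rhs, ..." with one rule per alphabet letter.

A->CCC, B->AC, C->CAB

  step 3 ⇒ step 4: CABCCCACCABCCCACCABCCCACCABCCCACCABCABCABCCCCABCABCCCACCABCCCACCABCCCACCABCCCACCABCABCABCCCCAB ⇒ CAB·CCC·AC·CAB·CAB·CAB·CCC·CAB·CAB·CCC·AC·CAB·CAB·CAB·CCC·CAB·CAB·CCC·AC·CAB·CAB·CAB·CCC·CAB·CAB·CCC·AC·CAB·CAB·CAB·CCC·CAB·CAB·CCC·AC·CAB·CCC·AC·CAB·CCC·AC·CAB·CAB·CAB·CAB·CCC·AC·CAB·CCC·AC·CAB·CAB·CAB·CCC·CAB·CAB·CCC·AC·CAB·CAB·CAB·CCC·CAB·CAB·CCC·AC·CAB·CAB·CAB·CCC·CAB·CAB·CCC·AC·CAB·CAB·CAB·CCC·CAB·CAB·CCC·AC·CAB·CCC·AC·CAB·CCC·AC·CAB·CAB·CAB·CAB·CCC·AC
    A ↦ CCC
    B ↦ AC
    C ↦ CAB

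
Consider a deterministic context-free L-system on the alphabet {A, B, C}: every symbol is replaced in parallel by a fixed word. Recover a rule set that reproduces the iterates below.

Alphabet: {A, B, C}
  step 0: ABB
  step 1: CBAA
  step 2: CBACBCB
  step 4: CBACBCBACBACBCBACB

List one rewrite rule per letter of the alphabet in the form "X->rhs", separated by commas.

A->CB, B->A, C->CB

  step 1 ⇒ step 2: CBAA ⇒ CB·A·CB·CB
    A ↦ CB
    B ↦ A
    C ↦ CB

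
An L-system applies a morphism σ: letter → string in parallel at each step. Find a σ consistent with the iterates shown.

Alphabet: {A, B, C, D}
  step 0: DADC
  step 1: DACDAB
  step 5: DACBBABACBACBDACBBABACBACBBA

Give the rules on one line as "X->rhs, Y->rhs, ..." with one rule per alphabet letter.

A->C, B->BA, C->B, D->DA

  step 0 ⇒ step 1: DADC ⇒ DA·C·DA·B
    A ↦ C
    C ↦ B
    D ↦ DA
    B ↦ BA  (constrained at step 1)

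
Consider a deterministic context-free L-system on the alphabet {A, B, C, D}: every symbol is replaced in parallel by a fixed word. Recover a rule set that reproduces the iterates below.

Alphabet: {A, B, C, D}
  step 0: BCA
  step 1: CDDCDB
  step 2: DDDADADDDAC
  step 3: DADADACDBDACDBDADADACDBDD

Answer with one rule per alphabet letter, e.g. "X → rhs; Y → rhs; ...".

A->CDB, B->C, C->DD, D->DA

  step 2 ⇒ step 3: DDDADADDDAC ⇒ DA·DA·DA·CDB·DA·CDB·DA·DA·DA·CDB·DD
    A ↦ CDB
    C ↦ DD
    D ↦ DA
  step 0 ⇒ step 1: BCA ⇒ C·DD·CDB
    B ↦ C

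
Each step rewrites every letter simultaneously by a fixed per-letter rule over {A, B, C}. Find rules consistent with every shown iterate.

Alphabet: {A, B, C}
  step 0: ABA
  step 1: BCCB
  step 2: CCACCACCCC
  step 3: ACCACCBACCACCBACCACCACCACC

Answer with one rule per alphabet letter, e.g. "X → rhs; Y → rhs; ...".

  step 2 ⇒ step 3: CCACCACCCC ⇒ ACC·ACC·B·ACC·ACC·B·ACC·ACC·ACC·ACC
    A ↦ B
    C ↦ ACC
  step 0 ⇒ step 1: ABA ⇒ B·CC·B
    B ↦ CC

A->B, B->CC, C->ACC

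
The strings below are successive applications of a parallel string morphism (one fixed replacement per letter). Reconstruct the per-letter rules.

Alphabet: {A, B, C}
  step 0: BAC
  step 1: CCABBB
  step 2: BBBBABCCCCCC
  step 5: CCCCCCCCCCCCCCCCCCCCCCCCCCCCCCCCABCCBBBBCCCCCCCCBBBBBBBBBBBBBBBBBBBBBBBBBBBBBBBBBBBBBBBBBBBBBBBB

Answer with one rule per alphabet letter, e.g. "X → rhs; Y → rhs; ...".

A->AB, B->CC, C->BB

  step 1 ⇒ step 2: CCABBB ⇒ BB·BB·AB·CC·CC·CC
    A ↦ AB
    B ↦ CC
    C ↦ BB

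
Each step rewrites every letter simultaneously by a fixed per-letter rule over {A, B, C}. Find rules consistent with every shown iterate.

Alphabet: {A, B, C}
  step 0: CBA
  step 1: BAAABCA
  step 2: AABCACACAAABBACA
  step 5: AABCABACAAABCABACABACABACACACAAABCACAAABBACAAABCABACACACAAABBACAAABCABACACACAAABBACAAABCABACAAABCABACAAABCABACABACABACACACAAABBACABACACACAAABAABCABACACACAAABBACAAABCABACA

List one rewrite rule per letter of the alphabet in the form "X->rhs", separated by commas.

A->CA, B->AAB, C->BA

  step 1 ⇒ step 2: BAAABCA ⇒ AAB·CA·CA·CA·AAB·BA·CA
    A ↦ CA
    B ↦ AAB
    C ↦ BA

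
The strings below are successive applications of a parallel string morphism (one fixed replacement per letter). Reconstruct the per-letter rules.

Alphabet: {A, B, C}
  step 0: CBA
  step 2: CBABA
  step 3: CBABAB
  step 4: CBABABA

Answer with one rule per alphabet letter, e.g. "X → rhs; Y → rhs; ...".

A->B, B->A, C->CB

  step 3 ⇒ step 4: CBABAB ⇒ CB·A·B·A·B·A
    A ↦ B
    B ↦ A
    C ↦ CB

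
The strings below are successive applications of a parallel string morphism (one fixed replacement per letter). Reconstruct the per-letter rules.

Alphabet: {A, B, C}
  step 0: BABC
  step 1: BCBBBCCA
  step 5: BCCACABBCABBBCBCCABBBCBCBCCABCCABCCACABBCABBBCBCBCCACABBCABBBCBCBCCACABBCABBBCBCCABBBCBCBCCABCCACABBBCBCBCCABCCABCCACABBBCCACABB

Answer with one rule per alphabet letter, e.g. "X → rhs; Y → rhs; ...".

  step 0 ⇒ step 1: BABC ⇒ BC·BB·BC·CA
    A ↦ BB
    B ↦ BC
    C ↦ CA

A->BB, B->BC, C->CA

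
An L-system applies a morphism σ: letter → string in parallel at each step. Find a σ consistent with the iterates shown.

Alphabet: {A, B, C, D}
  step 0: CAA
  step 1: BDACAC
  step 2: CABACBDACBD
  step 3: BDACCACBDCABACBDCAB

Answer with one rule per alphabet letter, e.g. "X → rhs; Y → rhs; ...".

A->AC, B->C, C->BD, D->AB

  step 2 ⇒ step 3: CABACBDACBD ⇒ BD·AC·C·AC·BD·C·AB·AC·BD·C·AB
    A ↦ AC
    B ↦ C
    C ↦ BD
    D ↦ AB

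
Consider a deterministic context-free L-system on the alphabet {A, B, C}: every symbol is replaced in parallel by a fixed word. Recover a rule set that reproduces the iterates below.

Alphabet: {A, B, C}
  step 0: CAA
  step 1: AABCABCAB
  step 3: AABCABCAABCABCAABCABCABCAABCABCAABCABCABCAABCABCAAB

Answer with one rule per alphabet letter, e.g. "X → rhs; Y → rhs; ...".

  step 0 ⇒ step 1: CAA ⇒ AAB·CAB·CAB
    A ↦ CAB
    C ↦ AAB
    B ↦ C  (constrained at step 1)

A->CAB, B->C, C->AAB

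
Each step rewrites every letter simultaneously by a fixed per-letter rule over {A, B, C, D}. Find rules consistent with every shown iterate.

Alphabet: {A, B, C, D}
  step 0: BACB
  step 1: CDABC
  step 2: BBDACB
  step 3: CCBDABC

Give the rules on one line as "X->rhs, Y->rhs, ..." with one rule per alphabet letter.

  step 2 ⇒ step 3: BBDACB ⇒ C·C·B·DA·B·C
    A ↦ DA
    B ↦ C
    C ↦ B
    D ↦ B

A->DA, B->C, C->B, D->B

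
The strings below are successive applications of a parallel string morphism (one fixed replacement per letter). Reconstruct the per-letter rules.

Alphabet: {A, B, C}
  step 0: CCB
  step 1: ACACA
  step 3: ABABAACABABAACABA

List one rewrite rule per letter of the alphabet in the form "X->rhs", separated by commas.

  step 0 ⇒ step 1: CCB ⇒ AC·AC·A
    B ↦ A
    C ↦ AC
    A ↦ BA  (constrained at step 1)

A->BA, B->A, C->AC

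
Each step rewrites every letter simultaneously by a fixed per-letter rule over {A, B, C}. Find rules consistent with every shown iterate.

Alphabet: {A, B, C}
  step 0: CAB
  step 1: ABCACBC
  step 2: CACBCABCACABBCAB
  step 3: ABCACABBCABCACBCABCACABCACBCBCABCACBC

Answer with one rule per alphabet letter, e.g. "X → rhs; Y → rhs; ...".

  step 2 ⇒ step 3: CACBCABCACABBCAB ⇒ AB·CAC·AB·BC·AB·CAC·BC·AB·CAC·AB·CAC·BC·BC·AB·CAC·BC
    A ↦ CAC
    B ↦ BC
    C ↦ AB

A->CAC, B->BC, C->AB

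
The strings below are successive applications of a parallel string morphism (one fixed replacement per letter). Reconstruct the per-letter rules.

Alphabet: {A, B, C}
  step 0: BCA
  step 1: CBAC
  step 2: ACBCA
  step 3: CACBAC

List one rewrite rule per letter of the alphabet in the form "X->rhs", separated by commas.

A->C, B->CB, C->A

  step 2 ⇒ step 3: ACBCA ⇒ C·A·CB·A·C
    A ↦ C
    B ↦ CB
    C ↦ A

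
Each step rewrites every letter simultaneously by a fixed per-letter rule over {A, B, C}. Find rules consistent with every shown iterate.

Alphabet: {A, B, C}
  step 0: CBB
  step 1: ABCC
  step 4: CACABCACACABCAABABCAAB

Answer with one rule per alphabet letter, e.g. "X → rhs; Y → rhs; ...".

A->CA, B->C, C->AB

  step 0 ⇒ step 1: CBB ⇒ AB·C·C
    B ↦ C
    C ↦ AB
    A ↦ CA  (constrained at step 1)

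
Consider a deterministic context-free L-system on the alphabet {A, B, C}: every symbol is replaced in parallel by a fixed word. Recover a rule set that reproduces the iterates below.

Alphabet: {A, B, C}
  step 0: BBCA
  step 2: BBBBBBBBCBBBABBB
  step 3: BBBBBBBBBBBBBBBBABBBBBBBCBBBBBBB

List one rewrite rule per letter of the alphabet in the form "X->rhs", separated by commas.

A->CB, B->BB, C->AB

  step 2 ⇒ step 3: BBBBBBBBCBBBABBB ⇒ BB·BB·BB·BB·BB·BB·BB·BB·AB·BB·BB·BB·CB·BB·BB·BB
    A ↦ CB
    B ↦ BB
    C ↦ AB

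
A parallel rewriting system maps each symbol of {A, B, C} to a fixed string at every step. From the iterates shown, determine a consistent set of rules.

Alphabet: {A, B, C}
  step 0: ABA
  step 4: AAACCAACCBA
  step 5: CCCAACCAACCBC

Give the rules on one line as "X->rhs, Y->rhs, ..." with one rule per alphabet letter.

  step 4 ⇒ step 5: AAACCAACCBA ⇒ C·C·C·A·A·C·C·A·A·CCB·C
    A ↦ C
    B ↦ CCB
    C ↦ A

A->C, B->CCB, C->A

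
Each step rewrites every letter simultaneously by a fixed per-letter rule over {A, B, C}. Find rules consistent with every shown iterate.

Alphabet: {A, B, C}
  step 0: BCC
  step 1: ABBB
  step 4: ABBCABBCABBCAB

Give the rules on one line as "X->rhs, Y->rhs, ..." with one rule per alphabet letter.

  step 0 ⇒ step 1: BCC ⇒ AB·B·B
    B ↦ AB
    C ↦ B
    A ↦ C  (constrained at step 1)

A->C, B->AB, C->B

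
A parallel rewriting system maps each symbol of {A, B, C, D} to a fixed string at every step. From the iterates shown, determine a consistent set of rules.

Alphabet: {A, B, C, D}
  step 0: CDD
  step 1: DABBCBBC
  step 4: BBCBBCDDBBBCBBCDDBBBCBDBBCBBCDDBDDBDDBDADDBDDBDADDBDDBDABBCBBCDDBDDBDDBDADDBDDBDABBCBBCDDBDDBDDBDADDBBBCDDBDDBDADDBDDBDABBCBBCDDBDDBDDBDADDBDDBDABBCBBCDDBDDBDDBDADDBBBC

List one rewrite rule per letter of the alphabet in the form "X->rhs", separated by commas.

  step 0 ⇒ step 1: CDD ⇒ DA·BBC·BBC
    C ↦ DA
    D ↦ BBC
    A ↦ BD  (constrained at step 1)
    B ↦ DDB  (constrained at step 1)

A->BD, B->DDB, C->DA, D->BBC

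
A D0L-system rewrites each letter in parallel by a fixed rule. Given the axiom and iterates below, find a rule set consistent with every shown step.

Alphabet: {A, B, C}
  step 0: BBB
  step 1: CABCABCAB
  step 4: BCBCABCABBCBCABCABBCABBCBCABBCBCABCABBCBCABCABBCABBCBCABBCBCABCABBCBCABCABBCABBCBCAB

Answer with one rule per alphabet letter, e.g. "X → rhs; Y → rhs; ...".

  step 0 ⇒ step 1: BBB ⇒ CAB·CAB·CAB
    B ↦ CAB
    A ↦ CB  (constrained at step 1)
    C ↦ B  (constrained at step 1)

A->CB, B->CAB, C->B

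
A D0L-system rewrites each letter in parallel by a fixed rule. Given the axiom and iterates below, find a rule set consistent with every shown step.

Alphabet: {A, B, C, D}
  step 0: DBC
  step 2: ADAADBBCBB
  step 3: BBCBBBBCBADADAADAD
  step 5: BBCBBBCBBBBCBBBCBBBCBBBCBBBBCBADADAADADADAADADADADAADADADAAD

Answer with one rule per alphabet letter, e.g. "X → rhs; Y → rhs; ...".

A->B, B->AD, C->A, D->BCB

  step 2 ⇒ step 3: ADAADBBCBB ⇒ B·BCB·B·B·BCB·AD·AD·A·AD·AD
    A ↦ B
    B ↦ AD
    C ↦ A
    D ↦ BCB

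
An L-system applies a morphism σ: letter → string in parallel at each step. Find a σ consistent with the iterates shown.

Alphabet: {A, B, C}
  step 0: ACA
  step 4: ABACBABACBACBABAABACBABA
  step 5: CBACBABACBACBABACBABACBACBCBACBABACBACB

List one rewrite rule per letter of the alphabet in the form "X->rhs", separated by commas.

A->CB, B->A, C->AB

  step 4 ⇒ step 5: ABACBABACBACBABAABACBABA ⇒ CB·A·CB·AB·A·CB·A·CB·AB·A·CB·AB·A·CB·A·CB·CB·A·CB·AB·A·CB·A·CB
    A ↦ CB
    B ↦ A
    C ↦ AB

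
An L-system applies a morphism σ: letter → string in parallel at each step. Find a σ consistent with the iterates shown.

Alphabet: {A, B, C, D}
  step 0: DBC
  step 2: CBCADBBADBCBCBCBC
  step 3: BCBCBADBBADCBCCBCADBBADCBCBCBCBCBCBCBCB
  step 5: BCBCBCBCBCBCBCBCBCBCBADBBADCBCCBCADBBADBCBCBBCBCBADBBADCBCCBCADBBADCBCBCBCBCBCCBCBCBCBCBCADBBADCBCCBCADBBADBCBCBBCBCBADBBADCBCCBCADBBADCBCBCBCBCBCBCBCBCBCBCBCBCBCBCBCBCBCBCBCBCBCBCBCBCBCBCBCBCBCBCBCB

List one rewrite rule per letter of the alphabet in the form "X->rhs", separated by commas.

A->ADB, B->CBC, C->B, D->BAD

  step 2 ⇒ step 3: CBCADBBADBCBCBCBC ⇒ B·CBC·B·ADB·BAD·CBC·CBC·ADB·BAD·CBC·B·CBC·B·CBC·B·CBC·B
    A ↦ ADB
    B ↦ CBC
    C ↦ B
    D ↦ BAD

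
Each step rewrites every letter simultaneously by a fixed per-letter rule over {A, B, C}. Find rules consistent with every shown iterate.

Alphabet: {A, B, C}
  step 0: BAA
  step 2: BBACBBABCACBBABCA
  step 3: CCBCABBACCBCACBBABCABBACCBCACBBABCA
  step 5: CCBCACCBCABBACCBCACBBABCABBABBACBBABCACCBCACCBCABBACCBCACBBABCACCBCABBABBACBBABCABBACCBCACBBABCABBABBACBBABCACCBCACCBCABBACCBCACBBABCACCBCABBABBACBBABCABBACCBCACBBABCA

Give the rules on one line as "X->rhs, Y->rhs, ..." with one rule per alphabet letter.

A->BCA, B->C, C->BBA

  step 2 ⇒ step 3: BBACBBABCACBBABCA ⇒ C·C·BCA·BBA·C·C·BCA·C·BBA·BCA·BBA·C·C·BCA·C·BBA·BCA
    A ↦ BCA
    B ↦ C
    C ↦ BBA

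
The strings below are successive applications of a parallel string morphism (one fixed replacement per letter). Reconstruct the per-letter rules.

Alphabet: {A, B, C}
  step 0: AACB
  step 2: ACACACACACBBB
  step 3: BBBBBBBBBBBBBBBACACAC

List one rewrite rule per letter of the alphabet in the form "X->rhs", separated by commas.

A->BB, B->AC, C->B

  step 2 ⇒ step 3: ACACACACACBBB ⇒ BB·B·BB·B·BB·B·BB·B·BB·B·AC·AC·AC
    A ↦ BB
    B ↦ AC
    C ↦ B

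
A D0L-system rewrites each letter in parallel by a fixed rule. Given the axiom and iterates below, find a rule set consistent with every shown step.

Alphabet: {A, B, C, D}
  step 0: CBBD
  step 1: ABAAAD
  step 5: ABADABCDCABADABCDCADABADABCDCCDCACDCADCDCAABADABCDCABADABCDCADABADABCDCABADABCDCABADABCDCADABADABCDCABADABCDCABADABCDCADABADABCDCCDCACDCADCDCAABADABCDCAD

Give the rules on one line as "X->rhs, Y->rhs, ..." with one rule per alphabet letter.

A->CDC, B->A, C->AB, D->AD

  step 0 ⇒ step 1: CBBD ⇒ AB·A·A·AD
    B ↦ A
    C ↦ AB
    D ↦ AD
    A ↦ CDC  (constrained at step 1)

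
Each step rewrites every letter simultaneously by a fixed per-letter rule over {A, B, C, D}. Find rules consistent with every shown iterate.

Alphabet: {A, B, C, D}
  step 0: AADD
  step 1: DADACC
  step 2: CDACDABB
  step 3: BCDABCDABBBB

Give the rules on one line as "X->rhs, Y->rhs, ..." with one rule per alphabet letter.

  step 2 ⇒ step 3: CDACDABB ⇒ B·C·DA·B·C·DA·BB·BB
    A ↦ DA
    B ↦ BB
    C ↦ B
    D ↦ C

A->DA, B->BB, C->B, D->C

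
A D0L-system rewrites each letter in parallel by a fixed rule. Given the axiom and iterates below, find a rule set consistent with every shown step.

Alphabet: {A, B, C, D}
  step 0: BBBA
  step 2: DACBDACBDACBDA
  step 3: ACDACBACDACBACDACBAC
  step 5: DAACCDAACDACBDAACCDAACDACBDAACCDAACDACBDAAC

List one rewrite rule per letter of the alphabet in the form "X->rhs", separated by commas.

A->C, B->CB, C->DA, D->A

  step 2 ⇒ step 3: DACBDACBDACBDA ⇒ A·C·DA·CB·A·C·DA·CB·A·C·DA·CB·A·C
    A ↦ C
    B ↦ CB
    C ↦ DA
    D ↦ A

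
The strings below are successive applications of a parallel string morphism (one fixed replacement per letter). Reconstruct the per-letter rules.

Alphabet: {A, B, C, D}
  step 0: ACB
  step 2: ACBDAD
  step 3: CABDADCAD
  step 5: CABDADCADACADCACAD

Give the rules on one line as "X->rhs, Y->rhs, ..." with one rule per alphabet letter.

A->C, B->BD, C->A, D->AD

  step 2 ⇒ step 3: ACBDAD ⇒ C·A·BD·AD·C·AD
    A ↦ C
    B ↦ BD
    C ↦ A
    D ↦ AD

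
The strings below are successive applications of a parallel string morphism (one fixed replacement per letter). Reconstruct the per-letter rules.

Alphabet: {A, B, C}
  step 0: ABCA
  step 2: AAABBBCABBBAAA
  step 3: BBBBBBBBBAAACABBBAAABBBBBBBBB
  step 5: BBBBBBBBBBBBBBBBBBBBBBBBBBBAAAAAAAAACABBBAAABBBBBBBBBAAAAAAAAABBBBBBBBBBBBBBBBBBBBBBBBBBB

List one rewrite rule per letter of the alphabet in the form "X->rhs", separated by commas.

A->BBB, B->A, C->CA

  step 2 ⇒ step 3: AAABBBCABBBAAA ⇒ BBB·BBB·BBB·A·A·A·CA·BBB·A·A·A·BBB·BBB·BBB
    A ↦ BBB
    B ↦ A
    C ↦ CA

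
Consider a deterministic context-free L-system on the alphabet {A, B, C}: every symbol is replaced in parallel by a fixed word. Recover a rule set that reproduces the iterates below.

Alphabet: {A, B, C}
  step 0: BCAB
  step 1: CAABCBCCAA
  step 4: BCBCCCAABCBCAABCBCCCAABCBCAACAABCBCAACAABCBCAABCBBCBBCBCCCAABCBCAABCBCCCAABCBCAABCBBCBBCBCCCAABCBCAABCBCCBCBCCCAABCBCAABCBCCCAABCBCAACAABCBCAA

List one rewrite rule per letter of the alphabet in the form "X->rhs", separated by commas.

  step 0 ⇒ step 1: BCAB ⇒ CAA·BCB·C·CAA
    A ↦ C
    B ↦ CAA
    C ↦ BCB

A->C, B->CAA, C->BCB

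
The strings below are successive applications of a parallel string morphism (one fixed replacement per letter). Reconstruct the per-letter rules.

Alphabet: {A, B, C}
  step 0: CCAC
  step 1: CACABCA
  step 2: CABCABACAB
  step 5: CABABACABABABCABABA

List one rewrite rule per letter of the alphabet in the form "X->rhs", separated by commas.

  step 1 ⇒ step 2: CACABCA ⇒ CA·B·CA·B·A·CA·B
    A ↦ B
    B ↦ A
    C ↦ CA

A->B, B->A, C->CA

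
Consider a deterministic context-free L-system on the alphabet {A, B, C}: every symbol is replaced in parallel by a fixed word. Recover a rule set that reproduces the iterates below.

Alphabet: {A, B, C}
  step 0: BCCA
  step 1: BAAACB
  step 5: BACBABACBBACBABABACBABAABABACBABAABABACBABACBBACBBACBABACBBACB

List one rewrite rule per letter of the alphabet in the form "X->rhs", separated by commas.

  step 0 ⇒ step 1: BCCA ⇒ BA·A·A·CB
    A ↦ CB
    B ↦ BA
    C ↦ A

A->CB, B->BA, C->A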